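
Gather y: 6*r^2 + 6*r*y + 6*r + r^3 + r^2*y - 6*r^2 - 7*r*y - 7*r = r^3 - r + y*(r^2 - r)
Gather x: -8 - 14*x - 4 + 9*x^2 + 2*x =9*x^2 - 12*x - 12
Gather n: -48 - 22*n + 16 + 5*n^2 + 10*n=5*n^2 - 12*n - 32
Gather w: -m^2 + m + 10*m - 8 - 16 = -m^2 + 11*m - 24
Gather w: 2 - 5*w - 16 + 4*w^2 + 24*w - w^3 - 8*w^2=-w^3 - 4*w^2 + 19*w - 14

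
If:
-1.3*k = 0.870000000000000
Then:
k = -0.67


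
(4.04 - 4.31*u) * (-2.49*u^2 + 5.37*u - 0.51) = 10.7319*u^3 - 33.2043*u^2 + 23.8929*u - 2.0604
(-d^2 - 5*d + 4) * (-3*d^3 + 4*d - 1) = 3*d^5 + 15*d^4 - 16*d^3 - 19*d^2 + 21*d - 4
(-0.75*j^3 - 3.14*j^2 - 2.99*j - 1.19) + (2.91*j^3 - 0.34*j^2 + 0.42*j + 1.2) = 2.16*j^3 - 3.48*j^2 - 2.57*j + 0.01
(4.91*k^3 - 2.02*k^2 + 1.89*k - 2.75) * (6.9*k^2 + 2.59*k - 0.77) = 33.879*k^5 - 1.2211*k^4 + 4.0285*k^3 - 12.5245*k^2 - 8.5778*k + 2.1175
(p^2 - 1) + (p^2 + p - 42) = 2*p^2 + p - 43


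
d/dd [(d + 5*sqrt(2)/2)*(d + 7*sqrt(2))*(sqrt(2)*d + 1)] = 3*sqrt(2)*d^2 + 40*d + 89*sqrt(2)/2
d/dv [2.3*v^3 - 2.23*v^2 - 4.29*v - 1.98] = 6.9*v^2 - 4.46*v - 4.29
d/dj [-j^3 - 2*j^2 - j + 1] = -3*j^2 - 4*j - 1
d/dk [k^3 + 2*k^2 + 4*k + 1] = 3*k^2 + 4*k + 4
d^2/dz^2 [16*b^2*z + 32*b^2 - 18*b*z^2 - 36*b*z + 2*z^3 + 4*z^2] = -36*b + 12*z + 8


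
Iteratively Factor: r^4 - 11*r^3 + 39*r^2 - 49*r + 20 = (r - 1)*(r^3 - 10*r^2 + 29*r - 20) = (r - 1)^2*(r^2 - 9*r + 20) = (r - 4)*(r - 1)^2*(r - 5)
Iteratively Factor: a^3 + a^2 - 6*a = (a + 3)*(a^2 - 2*a) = a*(a + 3)*(a - 2)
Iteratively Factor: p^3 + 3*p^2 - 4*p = (p + 4)*(p^2 - p) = p*(p + 4)*(p - 1)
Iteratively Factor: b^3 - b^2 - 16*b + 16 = (b - 1)*(b^2 - 16) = (b - 4)*(b - 1)*(b + 4)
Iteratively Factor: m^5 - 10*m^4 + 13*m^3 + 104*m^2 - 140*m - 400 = (m + 2)*(m^4 - 12*m^3 + 37*m^2 + 30*m - 200) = (m - 5)*(m + 2)*(m^3 - 7*m^2 + 2*m + 40) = (m - 5)^2*(m + 2)*(m^2 - 2*m - 8) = (m - 5)^2*(m + 2)^2*(m - 4)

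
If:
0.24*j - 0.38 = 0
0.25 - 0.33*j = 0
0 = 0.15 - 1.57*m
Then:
No Solution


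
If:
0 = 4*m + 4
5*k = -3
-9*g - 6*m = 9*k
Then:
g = 19/15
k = -3/5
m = -1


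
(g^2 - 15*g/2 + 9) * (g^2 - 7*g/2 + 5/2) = g^4 - 11*g^3 + 151*g^2/4 - 201*g/4 + 45/2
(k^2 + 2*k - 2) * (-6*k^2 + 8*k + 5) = -6*k^4 - 4*k^3 + 33*k^2 - 6*k - 10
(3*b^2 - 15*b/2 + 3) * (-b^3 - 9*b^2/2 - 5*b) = -3*b^5 - 6*b^4 + 63*b^3/4 + 24*b^2 - 15*b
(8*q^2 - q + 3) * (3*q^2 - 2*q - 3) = 24*q^4 - 19*q^3 - 13*q^2 - 3*q - 9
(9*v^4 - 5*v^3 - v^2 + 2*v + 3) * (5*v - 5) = 45*v^5 - 70*v^4 + 20*v^3 + 15*v^2 + 5*v - 15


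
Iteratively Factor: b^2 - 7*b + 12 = (b - 4)*(b - 3)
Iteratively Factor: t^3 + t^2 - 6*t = (t - 2)*(t^2 + 3*t) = t*(t - 2)*(t + 3)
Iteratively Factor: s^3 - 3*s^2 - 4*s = (s - 4)*(s^2 + s) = (s - 4)*(s + 1)*(s)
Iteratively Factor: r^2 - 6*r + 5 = (r - 5)*(r - 1)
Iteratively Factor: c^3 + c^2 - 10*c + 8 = (c - 1)*(c^2 + 2*c - 8) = (c - 1)*(c + 4)*(c - 2)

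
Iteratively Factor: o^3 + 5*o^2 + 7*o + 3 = (o + 1)*(o^2 + 4*o + 3) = (o + 1)*(o + 3)*(o + 1)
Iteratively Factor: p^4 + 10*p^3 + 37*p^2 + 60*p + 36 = (p + 2)*(p^3 + 8*p^2 + 21*p + 18) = (p + 2)*(p + 3)*(p^2 + 5*p + 6) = (p + 2)^2*(p + 3)*(p + 3)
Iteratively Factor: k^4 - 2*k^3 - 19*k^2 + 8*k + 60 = (k - 2)*(k^3 - 19*k - 30) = (k - 2)*(k + 2)*(k^2 - 2*k - 15) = (k - 5)*(k - 2)*(k + 2)*(k + 3)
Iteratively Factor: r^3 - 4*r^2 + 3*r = (r - 1)*(r^2 - 3*r) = r*(r - 1)*(r - 3)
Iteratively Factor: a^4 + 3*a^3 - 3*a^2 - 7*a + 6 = (a - 1)*(a^3 + 4*a^2 + a - 6) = (a - 1)*(a + 3)*(a^2 + a - 2) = (a - 1)*(a + 2)*(a + 3)*(a - 1)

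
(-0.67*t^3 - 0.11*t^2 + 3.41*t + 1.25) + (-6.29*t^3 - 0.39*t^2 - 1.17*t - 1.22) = -6.96*t^3 - 0.5*t^2 + 2.24*t + 0.03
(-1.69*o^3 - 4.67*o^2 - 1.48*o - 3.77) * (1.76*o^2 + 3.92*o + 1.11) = -2.9744*o^5 - 14.844*o^4 - 22.7871*o^3 - 17.6205*o^2 - 16.4212*o - 4.1847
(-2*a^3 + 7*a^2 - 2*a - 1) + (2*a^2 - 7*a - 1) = -2*a^3 + 9*a^2 - 9*a - 2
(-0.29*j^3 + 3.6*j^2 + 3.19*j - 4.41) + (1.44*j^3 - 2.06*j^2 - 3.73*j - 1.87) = 1.15*j^3 + 1.54*j^2 - 0.54*j - 6.28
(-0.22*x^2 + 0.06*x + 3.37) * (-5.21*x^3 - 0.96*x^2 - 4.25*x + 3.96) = 1.1462*x^5 - 0.1014*x^4 - 16.6803*x^3 - 4.3614*x^2 - 14.0849*x + 13.3452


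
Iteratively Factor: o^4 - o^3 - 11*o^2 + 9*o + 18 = (o + 1)*(o^3 - 2*o^2 - 9*o + 18) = (o - 2)*(o + 1)*(o^2 - 9) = (o - 3)*(o - 2)*(o + 1)*(o + 3)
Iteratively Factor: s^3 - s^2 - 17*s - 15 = (s + 1)*(s^2 - 2*s - 15) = (s + 1)*(s + 3)*(s - 5)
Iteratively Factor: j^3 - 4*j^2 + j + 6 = (j - 3)*(j^2 - j - 2) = (j - 3)*(j - 2)*(j + 1)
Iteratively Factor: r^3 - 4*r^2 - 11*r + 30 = (r - 5)*(r^2 + r - 6) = (r - 5)*(r + 3)*(r - 2)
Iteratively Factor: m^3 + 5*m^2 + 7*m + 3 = (m + 1)*(m^2 + 4*m + 3) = (m + 1)*(m + 3)*(m + 1)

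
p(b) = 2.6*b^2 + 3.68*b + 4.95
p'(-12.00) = -58.72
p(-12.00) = 335.19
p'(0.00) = 3.68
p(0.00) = 4.95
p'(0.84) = 8.05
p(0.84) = 9.88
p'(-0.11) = 3.11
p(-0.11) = 4.58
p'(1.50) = 11.48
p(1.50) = 16.32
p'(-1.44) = -3.81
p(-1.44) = 5.04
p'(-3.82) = -16.18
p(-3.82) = 28.83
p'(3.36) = 21.15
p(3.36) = 46.67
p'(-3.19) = -12.91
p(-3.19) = 19.67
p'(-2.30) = -8.28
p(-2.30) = 10.24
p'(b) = 5.2*b + 3.68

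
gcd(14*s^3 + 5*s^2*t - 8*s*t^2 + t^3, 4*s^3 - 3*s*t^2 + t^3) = 2*s^2 + s*t - t^2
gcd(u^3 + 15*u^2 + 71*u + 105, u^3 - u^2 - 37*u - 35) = u + 5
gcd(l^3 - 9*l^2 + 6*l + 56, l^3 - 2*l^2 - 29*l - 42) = l^2 - 5*l - 14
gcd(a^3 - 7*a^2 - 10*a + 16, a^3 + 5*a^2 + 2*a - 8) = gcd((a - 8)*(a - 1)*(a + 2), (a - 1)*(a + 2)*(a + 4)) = a^2 + a - 2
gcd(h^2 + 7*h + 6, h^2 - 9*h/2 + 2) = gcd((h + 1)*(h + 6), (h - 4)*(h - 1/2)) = 1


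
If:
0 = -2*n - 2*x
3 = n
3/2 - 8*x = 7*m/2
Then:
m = 51/7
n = 3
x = -3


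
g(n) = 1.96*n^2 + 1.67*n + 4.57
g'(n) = 3.92*n + 1.67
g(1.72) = 13.24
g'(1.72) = 8.41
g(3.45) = 33.66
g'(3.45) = 15.19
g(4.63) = 54.32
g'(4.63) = 19.82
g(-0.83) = 4.53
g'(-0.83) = -1.58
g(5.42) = 71.20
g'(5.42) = 22.92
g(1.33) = 10.26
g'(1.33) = 6.88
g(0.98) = 8.09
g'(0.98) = 5.51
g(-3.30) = 20.40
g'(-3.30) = -11.27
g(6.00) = 85.15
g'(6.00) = 25.19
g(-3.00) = 17.20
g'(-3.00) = -10.09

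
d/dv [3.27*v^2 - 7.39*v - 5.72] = 6.54*v - 7.39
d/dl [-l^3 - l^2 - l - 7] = -3*l^2 - 2*l - 1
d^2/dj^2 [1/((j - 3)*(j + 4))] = 2*((j - 3)^2 + (j - 3)*(j + 4) + (j + 4)^2)/((j - 3)^3*(j + 4)^3)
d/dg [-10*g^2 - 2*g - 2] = -20*g - 2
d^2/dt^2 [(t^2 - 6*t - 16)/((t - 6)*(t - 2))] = 4*(t^3 - 42*t^2 + 300*t - 632)/(t^6 - 24*t^5 + 228*t^4 - 1088*t^3 + 2736*t^2 - 3456*t + 1728)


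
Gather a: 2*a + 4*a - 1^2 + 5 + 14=6*a + 18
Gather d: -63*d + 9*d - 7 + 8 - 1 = -54*d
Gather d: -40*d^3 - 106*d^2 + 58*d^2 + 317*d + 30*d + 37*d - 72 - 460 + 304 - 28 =-40*d^3 - 48*d^2 + 384*d - 256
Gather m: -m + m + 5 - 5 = 0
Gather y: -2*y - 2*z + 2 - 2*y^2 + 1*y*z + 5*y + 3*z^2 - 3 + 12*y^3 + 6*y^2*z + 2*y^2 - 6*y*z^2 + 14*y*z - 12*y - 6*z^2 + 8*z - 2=12*y^3 + 6*y^2*z + y*(-6*z^2 + 15*z - 9) - 3*z^2 + 6*z - 3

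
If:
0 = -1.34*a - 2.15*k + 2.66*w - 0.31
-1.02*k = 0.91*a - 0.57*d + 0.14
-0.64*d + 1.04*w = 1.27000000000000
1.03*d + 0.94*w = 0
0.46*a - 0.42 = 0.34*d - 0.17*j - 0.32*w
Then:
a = -5.06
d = -0.71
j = 13.25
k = 3.97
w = 0.78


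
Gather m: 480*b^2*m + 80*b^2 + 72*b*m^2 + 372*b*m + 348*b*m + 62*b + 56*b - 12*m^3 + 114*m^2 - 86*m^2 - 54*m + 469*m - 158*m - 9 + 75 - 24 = 80*b^2 + 118*b - 12*m^3 + m^2*(72*b + 28) + m*(480*b^2 + 720*b + 257) + 42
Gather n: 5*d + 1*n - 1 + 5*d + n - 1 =10*d + 2*n - 2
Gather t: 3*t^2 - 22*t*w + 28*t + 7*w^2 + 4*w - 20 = 3*t^2 + t*(28 - 22*w) + 7*w^2 + 4*w - 20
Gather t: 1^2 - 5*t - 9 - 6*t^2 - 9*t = -6*t^2 - 14*t - 8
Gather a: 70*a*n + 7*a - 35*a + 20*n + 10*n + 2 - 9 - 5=a*(70*n - 28) + 30*n - 12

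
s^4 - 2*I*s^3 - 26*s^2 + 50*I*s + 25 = (s - 5)*(s + 5)*(s - I)^2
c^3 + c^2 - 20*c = c*(c - 4)*(c + 5)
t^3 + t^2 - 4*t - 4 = (t - 2)*(t + 1)*(t + 2)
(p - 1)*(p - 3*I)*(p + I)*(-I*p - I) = -I*p^4 - 2*p^3 - 2*I*p^2 + 2*p + 3*I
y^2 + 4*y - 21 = (y - 3)*(y + 7)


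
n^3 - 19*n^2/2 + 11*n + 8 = (n - 8)*(n - 2)*(n + 1/2)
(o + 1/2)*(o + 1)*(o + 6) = o^3 + 15*o^2/2 + 19*o/2 + 3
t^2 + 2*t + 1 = (t + 1)^2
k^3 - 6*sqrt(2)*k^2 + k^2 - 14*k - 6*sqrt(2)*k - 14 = (k + 1)*(k - 7*sqrt(2))*(k + sqrt(2))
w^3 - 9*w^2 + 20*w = w*(w - 5)*(w - 4)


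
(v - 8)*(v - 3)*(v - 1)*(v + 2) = v^4 - 10*v^3 + 11*v^2 + 46*v - 48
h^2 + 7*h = h*(h + 7)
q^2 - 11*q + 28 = (q - 7)*(q - 4)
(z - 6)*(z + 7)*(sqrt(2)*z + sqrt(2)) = sqrt(2)*z^3 + 2*sqrt(2)*z^2 - 41*sqrt(2)*z - 42*sqrt(2)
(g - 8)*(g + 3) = g^2 - 5*g - 24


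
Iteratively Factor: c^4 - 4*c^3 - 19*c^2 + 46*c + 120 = (c - 4)*(c^3 - 19*c - 30) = (c - 5)*(c - 4)*(c^2 + 5*c + 6) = (c - 5)*(c - 4)*(c + 3)*(c + 2)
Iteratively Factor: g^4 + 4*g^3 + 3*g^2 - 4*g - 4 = (g + 1)*(g^3 + 3*g^2 - 4) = (g - 1)*(g + 1)*(g^2 + 4*g + 4) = (g - 1)*(g + 1)*(g + 2)*(g + 2)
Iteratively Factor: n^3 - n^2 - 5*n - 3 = (n + 1)*(n^2 - 2*n - 3) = (n - 3)*(n + 1)*(n + 1)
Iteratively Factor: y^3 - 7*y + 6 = (y - 1)*(y^2 + y - 6) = (y - 2)*(y - 1)*(y + 3)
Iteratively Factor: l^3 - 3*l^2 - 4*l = (l - 4)*(l^2 + l) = l*(l - 4)*(l + 1)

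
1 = 1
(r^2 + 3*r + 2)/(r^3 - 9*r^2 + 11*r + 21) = (r + 2)/(r^2 - 10*r + 21)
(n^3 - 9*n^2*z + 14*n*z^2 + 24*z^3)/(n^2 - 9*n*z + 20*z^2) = (-n^2 + 5*n*z + 6*z^2)/(-n + 5*z)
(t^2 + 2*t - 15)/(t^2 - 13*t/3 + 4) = 3*(t + 5)/(3*t - 4)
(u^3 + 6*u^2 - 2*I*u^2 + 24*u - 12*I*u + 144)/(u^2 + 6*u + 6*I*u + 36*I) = (u^2 - 2*I*u + 24)/(u + 6*I)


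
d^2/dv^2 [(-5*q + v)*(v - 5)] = 2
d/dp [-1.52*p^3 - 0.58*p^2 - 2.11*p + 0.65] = -4.56*p^2 - 1.16*p - 2.11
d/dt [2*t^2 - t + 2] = 4*t - 1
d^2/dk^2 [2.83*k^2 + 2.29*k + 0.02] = 5.66000000000000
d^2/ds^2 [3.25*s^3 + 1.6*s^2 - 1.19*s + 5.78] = 19.5*s + 3.2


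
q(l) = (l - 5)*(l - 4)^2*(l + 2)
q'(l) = (l - 5)*(l - 4)^2 + (l - 5)*(l + 2)*(2*l - 8) + (l - 4)^2*(l + 2)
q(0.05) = -158.33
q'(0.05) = 34.92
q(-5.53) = 3375.89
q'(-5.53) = -1985.42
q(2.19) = -38.57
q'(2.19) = 47.14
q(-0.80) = -160.36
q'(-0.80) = -39.17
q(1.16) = -97.87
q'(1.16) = 63.44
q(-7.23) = 8066.55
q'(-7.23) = -3638.54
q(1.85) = -56.06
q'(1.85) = 55.38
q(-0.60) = -165.89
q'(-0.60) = -16.74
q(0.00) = -160.00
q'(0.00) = 32.00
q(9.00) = 1100.00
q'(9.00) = 815.00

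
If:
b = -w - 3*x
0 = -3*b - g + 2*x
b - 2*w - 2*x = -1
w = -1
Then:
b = -7/5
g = 29/5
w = -1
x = 4/5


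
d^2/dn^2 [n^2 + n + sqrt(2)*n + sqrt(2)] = 2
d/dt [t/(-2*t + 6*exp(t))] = (-t*(3*exp(t) - 1) - t + 3*exp(t))/(2*(t - 3*exp(t))^2)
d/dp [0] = 0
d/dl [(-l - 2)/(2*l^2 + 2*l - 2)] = (-l^2 - l + (l + 2)*(2*l + 1) + 1)/(2*(l^2 + l - 1)^2)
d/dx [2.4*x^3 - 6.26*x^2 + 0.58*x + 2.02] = 7.2*x^2 - 12.52*x + 0.58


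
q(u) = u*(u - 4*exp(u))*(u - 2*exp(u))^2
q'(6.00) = -19688247391.60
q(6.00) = -6186869416.32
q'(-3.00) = -107.39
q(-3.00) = 92.21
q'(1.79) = -15445.03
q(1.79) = -4119.37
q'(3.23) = -2426945.91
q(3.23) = -708264.02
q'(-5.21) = -563.04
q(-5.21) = 743.00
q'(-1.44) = -15.95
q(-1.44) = 12.59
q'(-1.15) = -10.34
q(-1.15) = 8.84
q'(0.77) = -316.04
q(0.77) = -76.34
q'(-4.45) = -349.72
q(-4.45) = 400.43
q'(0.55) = -132.56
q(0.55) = -29.86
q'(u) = u*(1 - 4*exp(u))*(u - 2*exp(u))^2 + u*(2 - 4*exp(u))*(u - 4*exp(u))*(u - 2*exp(u)) + (u - 4*exp(u))*(u - 2*exp(u))^2 = (u - 2*exp(u))*(-2*u*(u - 4*exp(u))*(2*exp(u) - 1) - u*(u - 2*exp(u))*(4*exp(u) - 1) + (u - 4*exp(u))*(u - 2*exp(u)))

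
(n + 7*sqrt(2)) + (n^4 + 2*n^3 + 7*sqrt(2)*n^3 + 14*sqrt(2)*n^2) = n^4 + 2*n^3 + 7*sqrt(2)*n^3 + 14*sqrt(2)*n^2 + n + 7*sqrt(2)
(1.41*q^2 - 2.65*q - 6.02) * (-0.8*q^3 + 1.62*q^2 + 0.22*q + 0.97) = -1.128*q^5 + 4.4042*q^4 + 0.8332*q^3 - 8.9677*q^2 - 3.8949*q - 5.8394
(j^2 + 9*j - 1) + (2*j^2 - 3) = 3*j^2 + 9*j - 4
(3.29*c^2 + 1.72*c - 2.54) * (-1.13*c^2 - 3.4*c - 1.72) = -3.7177*c^4 - 13.1296*c^3 - 8.6366*c^2 + 5.6776*c + 4.3688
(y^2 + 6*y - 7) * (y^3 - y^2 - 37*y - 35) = y^5 + 5*y^4 - 50*y^3 - 250*y^2 + 49*y + 245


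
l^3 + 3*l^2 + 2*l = l*(l + 1)*(l + 2)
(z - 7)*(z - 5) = z^2 - 12*z + 35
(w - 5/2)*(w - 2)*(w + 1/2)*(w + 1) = w^4 - 3*w^3 - 5*w^2/4 + 21*w/4 + 5/2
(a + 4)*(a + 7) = a^2 + 11*a + 28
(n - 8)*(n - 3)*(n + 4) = n^3 - 7*n^2 - 20*n + 96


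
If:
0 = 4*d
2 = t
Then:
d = 0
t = 2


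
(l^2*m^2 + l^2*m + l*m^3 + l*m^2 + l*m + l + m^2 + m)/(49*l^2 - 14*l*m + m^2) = (l^2*m^2 + l^2*m + l*m^3 + l*m^2 + l*m + l + m^2 + m)/(49*l^2 - 14*l*m + m^2)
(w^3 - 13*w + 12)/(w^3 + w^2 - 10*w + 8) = (w - 3)/(w - 2)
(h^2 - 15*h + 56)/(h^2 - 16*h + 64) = (h - 7)/(h - 8)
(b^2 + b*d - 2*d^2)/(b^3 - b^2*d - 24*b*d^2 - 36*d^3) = (b - d)/(b^2 - 3*b*d - 18*d^2)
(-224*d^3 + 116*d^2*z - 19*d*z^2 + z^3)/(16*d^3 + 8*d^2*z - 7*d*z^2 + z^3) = (56*d^2 - 15*d*z + z^2)/(-4*d^2 - 3*d*z + z^2)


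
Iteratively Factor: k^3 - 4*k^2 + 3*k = (k - 3)*(k^2 - k) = k*(k - 3)*(k - 1)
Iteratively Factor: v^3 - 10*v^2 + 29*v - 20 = (v - 1)*(v^2 - 9*v + 20) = (v - 5)*(v - 1)*(v - 4)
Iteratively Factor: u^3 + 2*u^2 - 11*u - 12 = (u + 1)*(u^2 + u - 12) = (u + 1)*(u + 4)*(u - 3)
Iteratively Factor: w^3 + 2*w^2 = (w + 2)*(w^2) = w*(w + 2)*(w)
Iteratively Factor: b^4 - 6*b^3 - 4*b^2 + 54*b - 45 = (b + 3)*(b^3 - 9*b^2 + 23*b - 15) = (b - 5)*(b + 3)*(b^2 - 4*b + 3) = (b - 5)*(b - 1)*(b + 3)*(b - 3)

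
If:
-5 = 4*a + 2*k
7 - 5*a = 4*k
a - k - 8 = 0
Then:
No Solution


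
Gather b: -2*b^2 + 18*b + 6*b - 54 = -2*b^2 + 24*b - 54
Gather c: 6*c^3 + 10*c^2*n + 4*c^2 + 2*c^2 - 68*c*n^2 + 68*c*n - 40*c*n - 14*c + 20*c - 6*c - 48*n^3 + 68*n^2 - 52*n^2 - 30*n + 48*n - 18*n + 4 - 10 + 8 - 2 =6*c^3 + c^2*(10*n + 6) + c*(-68*n^2 + 28*n) - 48*n^3 + 16*n^2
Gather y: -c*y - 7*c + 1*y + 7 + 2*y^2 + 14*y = -7*c + 2*y^2 + y*(15 - c) + 7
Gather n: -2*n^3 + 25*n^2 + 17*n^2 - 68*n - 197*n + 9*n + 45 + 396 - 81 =-2*n^3 + 42*n^2 - 256*n + 360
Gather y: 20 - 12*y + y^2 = y^2 - 12*y + 20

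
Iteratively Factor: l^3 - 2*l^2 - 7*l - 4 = (l + 1)*(l^2 - 3*l - 4) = (l - 4)*(l + 1)*(l + 1)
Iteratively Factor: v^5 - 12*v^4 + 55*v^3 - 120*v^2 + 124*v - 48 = (v - 1)*(v^4 - 11*v^3 + 44*v^2 - 76*v + 48) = (v - 3)*(v - 1)*(v^3 - 8*v^2 + 20*v - 16) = (v - 3)*(v - 2)*(v - 1)*(v^2 - 6*v + 8) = (v - 3)*(v - 2)^2*(v - 1)*(v - 4)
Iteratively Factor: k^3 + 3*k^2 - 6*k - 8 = (k + 4)*(k^2 - k - 2) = (k - 2)*(k + 4)*(k + 1)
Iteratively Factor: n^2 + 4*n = (n)*(n + 4)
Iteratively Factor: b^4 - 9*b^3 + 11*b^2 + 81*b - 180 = (b + 3)*(b^3 - 12*b^2 + 47*b - 60) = (b - 4)*(b + 3)*(b^2 - 8*b + 15) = (b - 5)*(b - 4)*(b + 3)*(b - 3)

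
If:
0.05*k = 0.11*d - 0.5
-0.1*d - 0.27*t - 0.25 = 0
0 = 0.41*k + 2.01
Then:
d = 2.32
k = -4.90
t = -1.78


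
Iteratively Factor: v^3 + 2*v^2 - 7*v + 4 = (v + 4)*(v^2 - 2*v + 1) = (v - 1)*(v + 4)*(v - 1)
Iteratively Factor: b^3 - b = (b - 1)*(b^2 + b) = b*(b - 1)*(b + 1)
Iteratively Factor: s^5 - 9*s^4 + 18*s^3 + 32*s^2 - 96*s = (s - 4)*(s^4 - 5*s^3 - 2*s^2 + 24*s) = (s - 4)*(s - 3)*(s^3 - 2*s^2 - 8*s) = (s - 4)^2*(s - 3)*(s^2 + 2*s) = (s - 4)^2*(s - 3)*(s + 2)*(s)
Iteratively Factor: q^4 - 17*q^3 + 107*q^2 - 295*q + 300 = (q - 3)*(q^3 - 14*q^2 + 65*q - 100) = (q - 5)*(q - 3)*(q^2 - 9*q + 20) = (q - 5)*(q - 4)*(q - 3)*(q - 5)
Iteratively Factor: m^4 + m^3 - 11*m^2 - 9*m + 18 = (m - 1)*(m^3 + 2*m^2 - 9*m - 18) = (m - 1)*(m + 2)*(m^2 - 9) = (m - 1)*(m + 2)*(m + 3)*(m - 3)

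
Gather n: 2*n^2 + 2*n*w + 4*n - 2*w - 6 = 2*n^2 + n*(2*w + 4) - 2*w - 6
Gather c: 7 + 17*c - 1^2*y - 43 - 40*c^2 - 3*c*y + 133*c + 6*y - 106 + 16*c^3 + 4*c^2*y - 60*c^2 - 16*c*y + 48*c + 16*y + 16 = 16*c^3 + c^2*(4*y - 100) + c*(198 - 19*y) + 21*y - 126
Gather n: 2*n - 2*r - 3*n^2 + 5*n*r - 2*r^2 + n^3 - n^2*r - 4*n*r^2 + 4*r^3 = n^3 + n^2*(-r - 3) + n*(-4*r^2 + 5*r + 2) + 4*r^3 - 2*r^2 - 2*r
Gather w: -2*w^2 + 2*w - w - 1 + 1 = -2*w^2 + w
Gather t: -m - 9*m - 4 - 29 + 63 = 30 - 10*m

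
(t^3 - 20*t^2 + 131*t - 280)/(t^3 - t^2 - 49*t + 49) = (t^2 - 13*t + 40)/(t^2 + 6*t - 7)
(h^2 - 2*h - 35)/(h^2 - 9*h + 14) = (h + 5)/(h - 2)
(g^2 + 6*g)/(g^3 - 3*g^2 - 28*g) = (g + 6)/(g^2 - 3*g - 28)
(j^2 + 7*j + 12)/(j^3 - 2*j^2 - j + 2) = (j^2 + 7*j + 12)/(j^3 - 2*j^2 - j + 2)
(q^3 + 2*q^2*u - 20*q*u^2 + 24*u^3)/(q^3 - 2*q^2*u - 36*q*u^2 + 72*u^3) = (q - 2*u)/(q - 6*u)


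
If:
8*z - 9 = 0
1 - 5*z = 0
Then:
No Solution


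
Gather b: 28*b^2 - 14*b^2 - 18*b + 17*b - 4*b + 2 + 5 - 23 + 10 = 14*b^2 - 5*b - 6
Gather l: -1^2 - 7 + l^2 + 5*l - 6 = l^2 + 5*l - 14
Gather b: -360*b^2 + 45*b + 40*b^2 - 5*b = -320*b^2 + 40*b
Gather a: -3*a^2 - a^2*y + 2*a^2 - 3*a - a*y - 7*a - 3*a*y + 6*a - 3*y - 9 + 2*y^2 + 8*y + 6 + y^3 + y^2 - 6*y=a^2*(-y - 1) + a*(-4*y - 4) + y^3 + 3*y^2 - y - 3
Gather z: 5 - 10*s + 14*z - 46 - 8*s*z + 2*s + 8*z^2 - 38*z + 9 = -8*s + 8*z^2 + z*(-8*s - 24) - 32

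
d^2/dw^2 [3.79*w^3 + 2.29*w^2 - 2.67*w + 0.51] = 22.74*w + 4.58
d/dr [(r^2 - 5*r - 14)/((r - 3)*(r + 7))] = (9*r^2 - 14*r + 161)/(r^4 + 8*r^3 - 26*r^2 - 168*r + 441)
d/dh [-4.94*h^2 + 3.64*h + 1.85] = 3.64 - 9.88*h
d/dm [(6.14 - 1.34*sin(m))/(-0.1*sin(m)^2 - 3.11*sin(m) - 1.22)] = (-0.134*sin(m)^2 + 1.228*sin(m) + 20.7302)*cos(m)/(0.01*sin(m)^4 + 0.622*sin(m)^3 + 9.9161*sin(m)^2 + 7.5884*sin(m) + 1.4884)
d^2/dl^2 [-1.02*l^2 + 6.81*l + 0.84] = -2.04000000000000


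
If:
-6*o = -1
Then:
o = 1/6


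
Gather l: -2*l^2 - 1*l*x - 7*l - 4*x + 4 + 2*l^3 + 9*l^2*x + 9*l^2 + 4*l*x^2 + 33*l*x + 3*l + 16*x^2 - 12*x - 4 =2*l^3 + l^2*(9*x + 7) + l*(4*x^2 + 32*x - 4) + 16*x^2 - 16*x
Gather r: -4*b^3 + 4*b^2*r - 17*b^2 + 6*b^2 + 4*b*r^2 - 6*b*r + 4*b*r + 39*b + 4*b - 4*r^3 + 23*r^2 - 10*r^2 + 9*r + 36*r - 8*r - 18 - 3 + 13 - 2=-4*b^3 - 11*b^2 + 43*b - 4*r^3 + r^2*(4*b + 13) + r*(4*b^2 - 2*b + 37) - 10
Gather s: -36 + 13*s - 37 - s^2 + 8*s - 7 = -s^2 + 21*s - 80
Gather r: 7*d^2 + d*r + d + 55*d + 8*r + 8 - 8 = 7*d^2 + 56*d + r*(d + 8)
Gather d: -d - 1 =-d - 1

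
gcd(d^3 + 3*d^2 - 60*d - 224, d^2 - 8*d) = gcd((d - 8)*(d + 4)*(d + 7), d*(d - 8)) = d - 8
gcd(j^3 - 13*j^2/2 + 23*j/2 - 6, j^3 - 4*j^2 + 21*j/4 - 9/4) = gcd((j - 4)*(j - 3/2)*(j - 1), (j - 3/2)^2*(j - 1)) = j^2 - 5*j/2 + 3/2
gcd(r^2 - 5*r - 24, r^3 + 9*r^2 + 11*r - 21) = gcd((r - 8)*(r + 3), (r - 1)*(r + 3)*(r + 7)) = r + 3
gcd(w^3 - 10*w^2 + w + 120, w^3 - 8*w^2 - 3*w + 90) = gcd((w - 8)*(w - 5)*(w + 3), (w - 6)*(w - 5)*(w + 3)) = w^2 - 2*w - 15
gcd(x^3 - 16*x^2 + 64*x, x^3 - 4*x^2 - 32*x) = x^2 - 8*x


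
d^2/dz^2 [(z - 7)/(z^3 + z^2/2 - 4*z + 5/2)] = 4*(12*z^3 - 138*z^2 - 383*z - 373)/(8*z^7 + 28*z^6 - 42*z^5 - 147*z^4 + 168*z^3 + 210*z^2 - 350*z + 125)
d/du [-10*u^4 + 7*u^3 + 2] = u^2*(21 - 40*u)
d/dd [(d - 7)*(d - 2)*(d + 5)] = 3*d^2 - 8*d - 31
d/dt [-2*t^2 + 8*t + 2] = 8 - 4*t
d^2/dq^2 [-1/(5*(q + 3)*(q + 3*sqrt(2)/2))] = 4*(-4*(q + 3)^2 - 2*(q + 3)*(2*q + 3*sqrt(2)) - (2*q + 3*sqrt(2))^2)/(5*(q + 3)^3*(2*q + 3*sqrt(2))^3)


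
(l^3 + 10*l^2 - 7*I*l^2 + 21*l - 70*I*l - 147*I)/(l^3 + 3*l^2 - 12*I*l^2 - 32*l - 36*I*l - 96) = (l^2 + 7*l*(1 - I) - 49*I)/(l^2 - 12*I*l - 32)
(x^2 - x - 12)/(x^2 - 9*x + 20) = (x + 3)/(x - 5)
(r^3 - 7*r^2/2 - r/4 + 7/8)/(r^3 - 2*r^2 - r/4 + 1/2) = (r - 7/2)/(r - 2)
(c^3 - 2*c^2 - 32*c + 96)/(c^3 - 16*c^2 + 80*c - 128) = (c + 6)/(c - 8)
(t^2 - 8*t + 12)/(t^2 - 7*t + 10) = (t - 6)/(t - 5)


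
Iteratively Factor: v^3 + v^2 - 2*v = (v - 1)*(v^2 + 2*v) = (v - 1)*(v + 2)*(v)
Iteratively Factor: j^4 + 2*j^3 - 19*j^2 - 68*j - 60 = (j + 2)*(j^3 - 19*j - 30) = (j + 2)^2*(j^2 - 2*j - 15) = (j - 5)*(j + 2)^2*(j + 3)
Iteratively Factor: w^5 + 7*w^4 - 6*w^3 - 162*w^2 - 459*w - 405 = (w + 3)*(w^4 + 4*w^3 - 18*w^2 - 108*w - 135) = (w - 5)*(w + 3)*(w^3 + 9*w^2 + 27*w + 27) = (w - 5)*(w + 3)^2*(w^2 + 6*w + 9) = (w - 5)*(w + 3)^3*(w + 3)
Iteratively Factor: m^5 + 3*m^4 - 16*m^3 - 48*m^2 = (m + 4)*(m^4 - m^3 - 12*m^2) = m*(m + 4)*(m^3 - m^2 - 12*m) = m*(m - 4)*(m + 4)*(m^2 + 3*m) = m*(m - 4)*(m + 3)*(m + 4)*(m)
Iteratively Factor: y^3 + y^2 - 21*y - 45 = (y + 3)*(y^2 - 2*y - 15) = (y - 5)*(y + 3)*(y + 3)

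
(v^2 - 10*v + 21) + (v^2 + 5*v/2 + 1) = 2*v^2 - 15*v/2 + 22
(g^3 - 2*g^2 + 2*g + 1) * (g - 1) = g^4 - 3*g^3 + 4*g^2 - g - 1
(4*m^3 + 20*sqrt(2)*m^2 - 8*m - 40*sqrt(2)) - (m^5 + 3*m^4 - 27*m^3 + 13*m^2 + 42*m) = -m^5 - 3*m^4 + 31*m^3 - 13*m^2 + 20*sqrt(2)*m^2 - 50*m - 40*sqrt(2)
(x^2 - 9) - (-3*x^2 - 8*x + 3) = 4*x^2 + 8*x - 12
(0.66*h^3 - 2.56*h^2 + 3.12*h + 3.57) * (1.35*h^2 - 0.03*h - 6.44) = 0.891*h^5 - 3.4758*h^4 + 0.0383999999999998*h^3 + 21.2123*h^2 - 20.1999*h - 22.9908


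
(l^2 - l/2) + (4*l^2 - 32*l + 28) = 5*l^2 - 65*l/2 + 28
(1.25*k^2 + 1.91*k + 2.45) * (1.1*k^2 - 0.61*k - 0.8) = 1.375*k^4 + 1.3385*k^3 + 0.5299*k^2 - 3.0225*k - 1.96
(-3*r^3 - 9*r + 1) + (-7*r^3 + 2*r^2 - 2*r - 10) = -10*r^3 + 2*r^2 - 11*r - 9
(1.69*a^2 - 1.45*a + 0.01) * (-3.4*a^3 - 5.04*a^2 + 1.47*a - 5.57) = -5.746*a^5 - 3.5876*a^4 + 9.7583*a^3 - 11.5952*a^2 + 8.0912*a - 0.0557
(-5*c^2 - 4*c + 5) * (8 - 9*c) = 45*c^3 - 4*c^2 - 77*c + 40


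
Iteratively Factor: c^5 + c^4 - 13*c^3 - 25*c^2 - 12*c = (c + 3)*(c^4 - 2*c^3 - 7*c^2 - 4*c) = (c - 4)*(c + 3)*(c^3 + 2*c^2 + c) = (c - 4)*(c + 1)*(c + 3)*(c^2 + c) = c*(c - 4)*(c + 1)*(c + 3)*(c + 1)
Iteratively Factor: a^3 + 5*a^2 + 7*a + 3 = (a + 1)*(a^2 + 4*a + 3) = (a + 1)^2*(a + 3)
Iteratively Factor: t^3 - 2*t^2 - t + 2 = (t - 2)*(t^2 - 1) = (t - 2)*(t - 1)*(t + 1)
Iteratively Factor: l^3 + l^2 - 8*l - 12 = (l + 2)*(l^2 - l - 6) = (l + 2)^2*(l - 3)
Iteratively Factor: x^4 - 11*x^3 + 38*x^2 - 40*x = (x - 5)*(x^3 - 6*x^2 + 8*x) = x*(x - 5)*(x^2 - 6*x + 8) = x*(x - 5)*(x - 4)*(x - 2)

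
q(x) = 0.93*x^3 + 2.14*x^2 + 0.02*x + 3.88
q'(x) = 2.79*x^2 + 4.28*x + 0.02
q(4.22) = 111.97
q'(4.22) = 67.77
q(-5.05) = -61.42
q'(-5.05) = 49.56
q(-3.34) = -6.97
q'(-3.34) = 16.85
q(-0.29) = 4.03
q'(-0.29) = -0.99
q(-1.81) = 5.34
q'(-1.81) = 1.41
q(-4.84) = -51.53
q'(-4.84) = 44.66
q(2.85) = 42.85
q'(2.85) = 34.88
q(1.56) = 12.65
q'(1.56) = 13.49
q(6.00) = 281.92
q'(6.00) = 126.14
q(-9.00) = -500.93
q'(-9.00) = 187.49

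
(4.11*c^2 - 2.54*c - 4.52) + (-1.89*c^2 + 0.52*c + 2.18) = 2.22*c^2 - 2.02*c - 2.34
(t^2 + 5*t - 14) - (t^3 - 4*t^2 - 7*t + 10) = -t^3 + 5*t^2 + 12*t - 24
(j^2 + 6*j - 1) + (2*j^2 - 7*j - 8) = 3*j^2 - j - 9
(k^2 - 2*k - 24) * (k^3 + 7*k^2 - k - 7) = k^5 + 5*k^4 - 39*k^3 - 173*k^2 + 38*k + 168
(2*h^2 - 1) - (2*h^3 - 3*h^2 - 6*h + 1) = -2*h^3 + 5*h^2 + 6*h - 2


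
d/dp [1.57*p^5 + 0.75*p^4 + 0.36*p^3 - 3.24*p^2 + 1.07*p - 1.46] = 7.85*p^4 + 3.0*p^3 + 1.08*p^2 - 6.48*p + 1.07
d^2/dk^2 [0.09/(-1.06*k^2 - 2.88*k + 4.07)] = (0.202248*k^2 + 0.549504*k - 0.09*(2.12*k + 2.88)*(4.24*k + 5.76) - 0.776556)/(1.06*k^2 + 2.88*k - 4.07)^3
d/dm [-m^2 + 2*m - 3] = 2 - 2*m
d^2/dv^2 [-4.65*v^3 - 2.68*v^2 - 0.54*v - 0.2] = -27.9*v - 5.36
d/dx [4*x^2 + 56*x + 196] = 8*x + 56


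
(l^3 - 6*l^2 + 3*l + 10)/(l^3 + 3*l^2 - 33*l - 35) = (l - 2)/(l + 7)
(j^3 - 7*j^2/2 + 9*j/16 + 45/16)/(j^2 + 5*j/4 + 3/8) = (4*j^2 - 17*j + 15)/(2*(2*j + 1))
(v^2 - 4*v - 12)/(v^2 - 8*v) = (v^2 - 4*v - 12)/(v*(v - 8))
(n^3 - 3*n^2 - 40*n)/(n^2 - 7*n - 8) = n*(n + 5)/(n + 1)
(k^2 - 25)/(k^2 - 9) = (k^2 - 25)/(k^2 - 9)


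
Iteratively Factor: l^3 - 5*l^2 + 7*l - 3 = (l - 3)*(l^2 - 2*l + 1) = (l - 3)*(l - 1)*(l - 1)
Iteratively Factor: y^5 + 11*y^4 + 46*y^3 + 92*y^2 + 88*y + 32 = (y + 2)*(y^4 + 9*y^3 + 28*y^2 + 36*y + 16) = (y + 2)*(y + 4)*(y^3 + 5*y^2 + 8*y + 4) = (y + 2)^2*(y + 4)*(y^2 + 3*y + 2) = (y + 1)*(y + 2)^2*(y + 4)*(y + 2)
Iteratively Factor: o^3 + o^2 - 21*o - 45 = (o - 5)*(o^2 + 6*o + 9) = (o - 5)*(o + 3)*(o + 3)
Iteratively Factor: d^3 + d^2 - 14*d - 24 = (d + 3)*(d^2 - 2*d - 8) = (d - 4)*(d + 3)*(d + 2)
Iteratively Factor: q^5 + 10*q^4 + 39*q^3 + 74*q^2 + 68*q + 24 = (q + 1)*(q^4 + 9*q^3 + 30*q^2 + 44*q + 24) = (q + 1)*(q + 2)*(q^3 + 7*q^2 + 16*q + 12) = (q + 1)*(q + 2)*(q + 3)*(q^2 + 4*q + 4) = (q + 1)*(q + 2)^2*(q + 3)*(q + 2)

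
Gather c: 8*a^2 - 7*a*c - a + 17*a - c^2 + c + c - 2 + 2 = 8*a^2 + 16*a - c^2 + c*(2 - 7*a)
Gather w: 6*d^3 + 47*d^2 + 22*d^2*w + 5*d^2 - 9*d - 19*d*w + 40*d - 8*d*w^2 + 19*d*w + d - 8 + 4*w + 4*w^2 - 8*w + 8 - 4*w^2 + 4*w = 6*d^3 + 22*d^2*w + 52*d^2 - 8*d*w^2 + 32*d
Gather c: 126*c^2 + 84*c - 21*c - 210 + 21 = 126*c^2 + 63*c - 189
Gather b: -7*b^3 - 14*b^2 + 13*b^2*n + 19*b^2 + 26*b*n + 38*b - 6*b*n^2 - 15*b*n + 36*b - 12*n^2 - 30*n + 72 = -7*b^3 + b^2*(13*n + 5) + b*(-6*n^2 + 11*n + 74) - 12*n^2 - 30*n + 72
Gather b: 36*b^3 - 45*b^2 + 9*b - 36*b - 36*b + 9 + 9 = 36*b^3 - 45*b^2 - 63*b + 18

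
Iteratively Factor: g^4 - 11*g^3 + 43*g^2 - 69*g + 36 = (g - 1)*(g^3 - 10*g^2 + 33*g - 36) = (g - 3)*(g - 1)*(g^2 - 7*g + 12) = (g - 3)^2*(g - 1)*(g - 4)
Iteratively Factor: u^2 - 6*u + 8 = (u - 4)*(u - 2)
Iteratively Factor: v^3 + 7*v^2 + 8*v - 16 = (v + 4)*(v^2 + 3*v - 4) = (v + 4)^2*(v - 1)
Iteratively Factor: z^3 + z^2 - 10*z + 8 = (z + 4)*(z^2 - 3*z + 2) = (z - 2)*(z + 4)*(z - 1)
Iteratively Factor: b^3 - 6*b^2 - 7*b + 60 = (b - 4)*(b^2 - 2*b - 15) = (b - 5)*(b - 4)*(b + 3)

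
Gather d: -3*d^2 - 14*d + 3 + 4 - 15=-3*d^2 - 14*d - 8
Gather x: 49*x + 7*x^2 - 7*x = 7*x^2 + 42*x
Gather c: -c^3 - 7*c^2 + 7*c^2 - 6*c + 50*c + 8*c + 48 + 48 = -c^3 + 52*c + 96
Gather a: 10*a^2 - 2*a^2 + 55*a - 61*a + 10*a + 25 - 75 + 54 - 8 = 8*a^2 + 4*a - 4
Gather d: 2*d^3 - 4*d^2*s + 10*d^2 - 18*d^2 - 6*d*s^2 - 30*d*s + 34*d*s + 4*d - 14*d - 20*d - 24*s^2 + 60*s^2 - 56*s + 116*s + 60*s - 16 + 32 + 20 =2*d^3 + d^2*(-4*s - 8) + d*(-6*s^2 + 4*s - 30) + 36*s^2 + 120*s + 36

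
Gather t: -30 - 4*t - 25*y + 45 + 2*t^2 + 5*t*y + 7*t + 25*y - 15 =2*t^2 + t*(5*y + 3)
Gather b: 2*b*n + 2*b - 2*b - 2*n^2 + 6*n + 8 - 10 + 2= 2*b*n - 2*n^2 + 6*n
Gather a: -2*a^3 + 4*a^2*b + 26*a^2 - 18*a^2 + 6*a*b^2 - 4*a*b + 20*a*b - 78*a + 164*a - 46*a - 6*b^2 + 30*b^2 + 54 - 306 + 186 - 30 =-2*a^3 + a^2*(4*b + 8) + a*(6*b^2 + 16*b + 40) + 24*b^2 - 96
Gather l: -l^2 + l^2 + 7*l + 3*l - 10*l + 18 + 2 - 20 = 0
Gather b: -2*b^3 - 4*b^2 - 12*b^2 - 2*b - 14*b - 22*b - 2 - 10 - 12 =-2*b^3 - 16*b^2 - 38*b - 24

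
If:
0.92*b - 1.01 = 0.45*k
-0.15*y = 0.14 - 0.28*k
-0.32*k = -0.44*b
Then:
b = 3.35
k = 4.61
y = 7.67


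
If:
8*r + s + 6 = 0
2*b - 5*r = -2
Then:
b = -5*s/16 - 23/8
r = -s/8 - 3/4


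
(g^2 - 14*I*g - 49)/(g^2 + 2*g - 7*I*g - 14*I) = (g - 7*I)/(g + 2)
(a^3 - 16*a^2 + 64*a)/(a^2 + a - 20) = a*(a^2 - 16*a + 64)/(a^2 + a - 20)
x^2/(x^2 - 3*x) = x/(x - 3)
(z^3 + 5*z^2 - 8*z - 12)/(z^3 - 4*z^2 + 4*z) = (z^2 + 7*z + 6)/(z*(z - 2))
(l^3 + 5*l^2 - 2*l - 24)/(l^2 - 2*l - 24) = (l^2 + l - 6)/(l - 6)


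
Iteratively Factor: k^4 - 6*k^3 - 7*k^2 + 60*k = (k - 5)*(k^3 - k^2 - 12*k) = (k - 5)*(k - 4)*(k^2 + 3*k) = (k - 5)*(k - 4)*(k + 3)*(k)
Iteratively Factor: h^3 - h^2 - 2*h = (h)*(h^2 - h - 2) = h*(h - 2)*(h + 1)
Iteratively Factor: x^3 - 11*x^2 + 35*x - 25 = (x - 1)*(x^2 - 10*x + 25) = (x - 5)*(x - 1)*(x - 5)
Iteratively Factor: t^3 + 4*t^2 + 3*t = (t + 3)*(t^2 + t) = t*(t + 3)*(t + 1)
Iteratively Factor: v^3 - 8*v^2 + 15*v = (v)*(v^2 - 8*v + 15) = v*(v - 5)*(v - 3)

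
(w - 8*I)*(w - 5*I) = w^2 - 13*I*w - 40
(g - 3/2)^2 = g^2 - 3*g + 9/4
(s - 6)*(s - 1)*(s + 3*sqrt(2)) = s^3 - 7*s^2 + 3*sqrt(2)*s^2 - 21*sqrt(2)*s + 6*s + 18*sqrt(2)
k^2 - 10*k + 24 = (k - 6)*(k - 4)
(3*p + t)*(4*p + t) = 12*p^2 + 7*p*t + t^2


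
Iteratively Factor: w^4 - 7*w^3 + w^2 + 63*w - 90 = (w + 3)*(w^3 - 10*w^2 + 31*w - 30) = (w - 3)*(w + 3)*(w^2 - 7*w + 10) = (w - 3)*(w - 2)*(w + 3)*(w - 5)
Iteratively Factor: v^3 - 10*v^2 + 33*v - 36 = (v - 3)*(v^2 - 7*v + 12) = (v - 4)*(v - 3)*(v - 3)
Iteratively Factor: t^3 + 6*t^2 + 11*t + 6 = (t + 3)*(t^2 + 3*t + 2) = (t + 1)*(t + 3)*(t + 2)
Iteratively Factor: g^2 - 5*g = (g - 5)*(g)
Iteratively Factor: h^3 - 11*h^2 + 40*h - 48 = (h - 4)*(h^2 - 7*h + 12) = (h - 4)^2*(h - 3)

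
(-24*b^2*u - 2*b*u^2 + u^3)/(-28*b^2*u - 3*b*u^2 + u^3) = (-6*b + u)/(-7*b + u)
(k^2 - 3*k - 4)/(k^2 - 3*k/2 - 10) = 2*(k + 1)/(2*k + 5)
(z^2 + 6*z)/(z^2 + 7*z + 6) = z/(z + 1)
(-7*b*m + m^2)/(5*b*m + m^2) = (-7*b + m)/(5*b + m)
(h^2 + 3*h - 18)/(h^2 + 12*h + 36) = (h - 3)/(h + 6)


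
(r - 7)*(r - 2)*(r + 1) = r^3 - 8*r^2 + 5*r + 14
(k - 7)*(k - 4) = k^2 - 11*k + 28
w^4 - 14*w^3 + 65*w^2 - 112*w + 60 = (w - 6)*(w - 5)*(w - 2)*(w - 1)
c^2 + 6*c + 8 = (c + 2)*(c + 4)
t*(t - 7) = t^2 - 7*t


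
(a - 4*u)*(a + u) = a^2 - 3*a*u - 4*u^2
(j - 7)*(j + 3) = j^2 - 4*j - 21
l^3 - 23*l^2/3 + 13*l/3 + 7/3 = (l - 7)*(l - 1)*(l + 1/3)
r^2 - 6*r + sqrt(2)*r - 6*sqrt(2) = (r - 6)*(r + sqrt(2))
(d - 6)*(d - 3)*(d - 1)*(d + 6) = d^4 - 4*d^3 - 33*d^2 + 144*d - 108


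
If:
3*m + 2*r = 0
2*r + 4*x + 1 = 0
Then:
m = 4*x/3 + 1/3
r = -2*x - 1/2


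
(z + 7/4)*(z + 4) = z^2 + 23*z/4 + 7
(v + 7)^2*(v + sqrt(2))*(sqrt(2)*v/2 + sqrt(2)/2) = sqrt(2)*v^4/2 + v^3 + 15*sqrt(2)*v^3/2 + 15*v^2 + 63*sqrt(2)*v^2/2 + 49*sqrt(2)*v/2 + 63*v + 49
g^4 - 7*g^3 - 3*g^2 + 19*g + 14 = (g - 7)*(g - 2)*(g + 1)^2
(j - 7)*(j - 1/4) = j^2 - 29*j/4 + 7/4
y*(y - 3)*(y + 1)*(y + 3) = y^4 + y^3 - 9*y^2 - 9*y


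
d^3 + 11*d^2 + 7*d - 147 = (d - 3)*(d + 7)^2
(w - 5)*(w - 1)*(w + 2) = w^3 - 4*w^2 - 7*w + 10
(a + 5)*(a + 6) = a^2 + 11*a + 30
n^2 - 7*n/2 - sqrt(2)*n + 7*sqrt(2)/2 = (n - 7/2)*(n - sqrt(2))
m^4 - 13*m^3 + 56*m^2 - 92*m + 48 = (m - 6)*(m - 4)*(m - 2)*(m - 1)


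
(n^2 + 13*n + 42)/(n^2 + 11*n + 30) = (n + 7)/(n + 5)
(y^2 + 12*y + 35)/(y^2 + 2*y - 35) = (y + 5)/(y - 5)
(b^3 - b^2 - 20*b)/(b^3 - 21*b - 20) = b/(b + 1)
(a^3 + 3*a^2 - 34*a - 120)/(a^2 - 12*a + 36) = (a^2 + 9*a + 20)/(a - 6)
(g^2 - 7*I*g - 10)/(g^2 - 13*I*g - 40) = (g - 2*I)/(g - 8*I)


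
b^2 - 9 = (b - 3)*(b + 3)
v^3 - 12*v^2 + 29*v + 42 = (v - 7)*(v - 6)*(v + 1)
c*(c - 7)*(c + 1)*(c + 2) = c^4 - 4*c^3 - 19*c^2 - 14*c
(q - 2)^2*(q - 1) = q^3 - 5*q^2 + 8*q - 4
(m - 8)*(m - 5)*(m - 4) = m^3 - 17*m^2 + 92*m - 160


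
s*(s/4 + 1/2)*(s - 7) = s^3/4 - 5*s^2/4 - 7*s/2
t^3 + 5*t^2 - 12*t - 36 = (t - 3)*(t + 2)*(t + 6)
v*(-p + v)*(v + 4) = -p*v^2 - 4*p*v + v^3 + 4*v^2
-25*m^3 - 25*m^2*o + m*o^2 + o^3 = (-5*m + o)*(m + o)*(5*m + o)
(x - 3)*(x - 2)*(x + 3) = x^3 - 2*x^2 - 9*x + 18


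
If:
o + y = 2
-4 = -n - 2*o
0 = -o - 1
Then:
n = 6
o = -1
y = 3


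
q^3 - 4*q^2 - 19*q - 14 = (q - 7)*(q + 1)*(q + 2)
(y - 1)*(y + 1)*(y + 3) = y^3 + 3*y^2 - y - 3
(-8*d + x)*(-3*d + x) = 24*d^2 - 11*d*x + x^2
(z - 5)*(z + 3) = z^2 - 2*z - 15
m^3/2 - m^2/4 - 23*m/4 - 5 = (m/2 + 1/2)*(m - 4)*(m + 5/2)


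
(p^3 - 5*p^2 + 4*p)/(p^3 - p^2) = (p - 4)/p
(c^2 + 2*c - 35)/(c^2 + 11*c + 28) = (c - 5)/(c + 4)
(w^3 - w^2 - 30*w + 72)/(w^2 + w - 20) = (w^2 + 3*w - 18)/(w + 5)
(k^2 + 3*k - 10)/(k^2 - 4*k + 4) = (k + 5)/(k - 2)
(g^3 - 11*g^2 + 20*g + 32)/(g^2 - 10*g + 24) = (g^2 - 7*g - 8)/(g - 6)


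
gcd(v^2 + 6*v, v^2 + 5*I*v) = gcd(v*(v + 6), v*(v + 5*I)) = v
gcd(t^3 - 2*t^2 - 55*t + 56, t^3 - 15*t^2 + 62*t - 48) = t^2 - 9*t + 8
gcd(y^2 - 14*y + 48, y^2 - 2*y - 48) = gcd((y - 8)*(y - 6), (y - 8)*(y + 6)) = y - 8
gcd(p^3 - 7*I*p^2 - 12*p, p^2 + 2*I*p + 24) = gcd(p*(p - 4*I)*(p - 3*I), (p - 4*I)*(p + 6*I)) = p - 4*I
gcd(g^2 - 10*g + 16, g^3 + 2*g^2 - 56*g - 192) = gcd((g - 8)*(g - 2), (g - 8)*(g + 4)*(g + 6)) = g - 8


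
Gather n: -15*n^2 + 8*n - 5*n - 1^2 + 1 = -15*n^2 + 3*n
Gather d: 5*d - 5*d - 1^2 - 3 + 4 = 0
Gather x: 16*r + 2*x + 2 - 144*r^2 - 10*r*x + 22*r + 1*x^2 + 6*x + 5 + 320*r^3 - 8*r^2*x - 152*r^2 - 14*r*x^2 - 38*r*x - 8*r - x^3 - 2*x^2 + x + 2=320*r^3 - 296*r^2 + 30*r - x^3 + x^2*(-14*r - 1) + x*(-8*r^2 - 48*r + 9) + 9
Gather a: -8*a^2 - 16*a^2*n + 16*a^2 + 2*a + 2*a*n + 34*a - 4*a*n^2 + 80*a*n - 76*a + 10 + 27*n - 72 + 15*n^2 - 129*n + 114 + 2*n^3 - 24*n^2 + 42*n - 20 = a^2*(8 - 16*n) + a*(-4*n^2 + 82*n - 40) + 2*n^3 - 9*n^2 - 60*n + 32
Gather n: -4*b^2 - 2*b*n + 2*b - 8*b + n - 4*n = -4*b^2 - 6*b + n*(-2*b - 3)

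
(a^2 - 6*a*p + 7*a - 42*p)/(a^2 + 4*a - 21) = (a - 6*p)/(a - 3)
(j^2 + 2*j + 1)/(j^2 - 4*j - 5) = (j + 1)/(j - 5)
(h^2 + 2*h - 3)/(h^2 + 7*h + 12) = (h - 1)/(h + 4)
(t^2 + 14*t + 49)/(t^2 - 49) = (t + 7)/(t - 7)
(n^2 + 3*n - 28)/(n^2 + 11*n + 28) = (n - 4)/(n + 4)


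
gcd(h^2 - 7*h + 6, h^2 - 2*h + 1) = h - 1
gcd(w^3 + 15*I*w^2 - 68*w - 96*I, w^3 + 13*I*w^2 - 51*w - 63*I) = w + 3*I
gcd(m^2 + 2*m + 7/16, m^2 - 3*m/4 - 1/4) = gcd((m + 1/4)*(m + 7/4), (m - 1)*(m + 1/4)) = m + 1/4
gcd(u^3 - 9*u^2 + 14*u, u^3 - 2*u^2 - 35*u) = u^2 - 7*u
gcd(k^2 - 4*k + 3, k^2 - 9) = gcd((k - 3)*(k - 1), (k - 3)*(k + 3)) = k - 3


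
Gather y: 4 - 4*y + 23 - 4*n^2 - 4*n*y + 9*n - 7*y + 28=-4*n^2 + 9*n + y*(-4*n - 11) + 55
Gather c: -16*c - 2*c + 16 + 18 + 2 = 36 - 18*c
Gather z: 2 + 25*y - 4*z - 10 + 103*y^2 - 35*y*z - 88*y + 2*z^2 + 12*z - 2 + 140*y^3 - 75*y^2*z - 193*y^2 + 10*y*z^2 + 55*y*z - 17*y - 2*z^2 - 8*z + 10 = 140*y^3 - 90*y^2 + 10*y*z^2 - 80*y + z*(-75*y^2 + 20*y)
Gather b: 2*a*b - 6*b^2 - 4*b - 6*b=-6*b^2 + b*(2*a - 10)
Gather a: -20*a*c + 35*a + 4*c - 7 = a*(35 - 20*c) + 4*c - 7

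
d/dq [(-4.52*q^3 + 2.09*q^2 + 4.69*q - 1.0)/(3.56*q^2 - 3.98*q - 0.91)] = (-16.0912*q^4 + 35.9792*q^3 - 12.675*q^2 + 3.3162*q - 8.2479)/(12.6736*q^4 - 28.3376*q^3 + 9.3612*q^2 + 7.2436*q + 0.8281)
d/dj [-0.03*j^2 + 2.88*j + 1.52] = 2.88 - 0.06*j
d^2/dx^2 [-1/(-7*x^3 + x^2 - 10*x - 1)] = 2*((1 - 21*x)*(7*x^3 - x^2 + 10*x + 1) + (21*x^2 - 2*x + 10)^2)/(7*x^3 - x^2 + 10*x + 1)^3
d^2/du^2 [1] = 0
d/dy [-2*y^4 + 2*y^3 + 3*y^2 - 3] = 2*y*(-4*y^2 + 3*y + 3)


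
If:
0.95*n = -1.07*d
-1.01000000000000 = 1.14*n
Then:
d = 0.79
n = -0.89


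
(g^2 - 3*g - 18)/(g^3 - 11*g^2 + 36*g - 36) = (g + 3)/(g^2 - 5*g + 6)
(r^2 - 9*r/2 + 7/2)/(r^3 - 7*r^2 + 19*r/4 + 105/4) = 2*(r - 1)/(2*r^2 - 7*r - 15)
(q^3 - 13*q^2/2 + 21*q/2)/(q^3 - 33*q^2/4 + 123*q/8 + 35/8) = 4*q*(q - 3)/(4*q^2 - 19*q - 5)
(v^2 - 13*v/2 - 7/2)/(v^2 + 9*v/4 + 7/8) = 4*(v - 7)/(4*v + 7)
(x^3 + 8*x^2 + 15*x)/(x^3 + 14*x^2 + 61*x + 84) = x*(x + 5)/(x^2 + 11*x + 28)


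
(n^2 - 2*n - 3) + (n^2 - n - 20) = 2*n^2 - 3*n - 23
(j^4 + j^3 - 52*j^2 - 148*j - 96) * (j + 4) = j^5 + 5*j^4 - 48*j^3 - 356*j^2 - 688*j - 384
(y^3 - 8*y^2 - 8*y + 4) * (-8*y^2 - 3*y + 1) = -8*y^5 + 61*y^4 + 89*y^3 - 16*y^2 - 20*y + 4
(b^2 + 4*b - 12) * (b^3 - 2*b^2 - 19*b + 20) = b^5 + 2*b^4 - 39*b^3 - 32*b^2 + 308*b - 240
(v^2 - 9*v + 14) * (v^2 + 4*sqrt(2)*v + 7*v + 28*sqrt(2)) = v^4 - 2*v^3 + 4*sqrt(2)*v^3 - 49*v^2 - 8*sqrt(2)*v^2 - 196*sqrt(2)*v + 98*v + 392*sqrt(2)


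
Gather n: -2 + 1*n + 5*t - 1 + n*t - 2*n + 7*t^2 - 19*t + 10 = n*(t - 1) + 7*t^2 - 14*t + 7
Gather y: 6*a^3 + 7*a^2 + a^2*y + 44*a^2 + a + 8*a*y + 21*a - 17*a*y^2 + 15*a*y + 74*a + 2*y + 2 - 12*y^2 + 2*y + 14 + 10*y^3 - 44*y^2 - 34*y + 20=6*a^3 + 51*a^2 + 96*a + 10*y^3 + y^2*(-17*a - 56) + y*(a^2 + 23*a - 30) + 36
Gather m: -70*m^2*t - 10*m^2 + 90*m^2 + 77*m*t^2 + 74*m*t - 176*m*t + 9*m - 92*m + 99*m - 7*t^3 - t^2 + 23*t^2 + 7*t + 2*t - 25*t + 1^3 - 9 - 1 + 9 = m^2*(80 - 70*t) + m*(77*t^2 - 102*t + 16) - 7*t^3 + 22*t^2 - 16*t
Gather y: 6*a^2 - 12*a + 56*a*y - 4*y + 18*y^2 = 6*a^2 - 12*a + 18*y^2 + y*(56*a - 4)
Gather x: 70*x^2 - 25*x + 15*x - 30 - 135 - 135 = 70*x^2 - 10*x - 300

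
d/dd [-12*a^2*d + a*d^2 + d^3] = -12*a^2 + 2*a*d + 3*d^2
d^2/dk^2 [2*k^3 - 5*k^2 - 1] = 12*k - 10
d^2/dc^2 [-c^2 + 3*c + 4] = -2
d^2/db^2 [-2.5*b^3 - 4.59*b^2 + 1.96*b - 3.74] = -15.0*b - 9.18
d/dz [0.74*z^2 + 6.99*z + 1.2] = 1.48*z + 6.99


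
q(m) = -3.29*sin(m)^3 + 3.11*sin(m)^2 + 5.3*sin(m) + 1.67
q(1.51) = 6.79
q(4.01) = 0.90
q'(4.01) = 3.36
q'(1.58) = -0.02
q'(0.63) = 4.48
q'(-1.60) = 0.31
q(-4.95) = 6.74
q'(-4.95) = 0.48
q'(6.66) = 5.81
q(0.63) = 5.20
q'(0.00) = 5.30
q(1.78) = 6.75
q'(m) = -9.87*sin(m)^2*cos(m) + 6.22*sin(m)*cos(m) + 5.3*cos(m)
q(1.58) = 6.79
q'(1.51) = 0.10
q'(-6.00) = 6.02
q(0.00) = 1.67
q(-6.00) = 3.32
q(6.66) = 3.88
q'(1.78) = -0.40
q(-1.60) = 2.77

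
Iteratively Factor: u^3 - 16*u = (u - 4)*(u^2 + 4*u) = (u - 4)*(u + 4)*(u)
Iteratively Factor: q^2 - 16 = (q - 4)*(q + 4)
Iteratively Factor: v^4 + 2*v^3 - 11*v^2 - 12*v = (v)*(v^3 + 2*v^2 - 11*v - 12) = v*(v + 1)*(v^2 + v - 12) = v*(v + 1)*(v + 4)*(v - 3)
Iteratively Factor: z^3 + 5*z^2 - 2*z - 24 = (z + 3)*(z^2 + 2*z - 8) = (z - 2)*(z + 3)*(z + 4)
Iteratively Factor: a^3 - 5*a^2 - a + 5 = (a - 1)*(a^2 - 4*a - 5) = (a - 1)*(a + 1)*(a - 5)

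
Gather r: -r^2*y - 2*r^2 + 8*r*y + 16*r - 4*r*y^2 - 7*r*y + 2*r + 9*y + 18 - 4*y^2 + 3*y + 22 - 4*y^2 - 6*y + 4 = r^2*(-y - 2) + r*(-4*y^2 + y + 18) - 8*y^2 + 6*y + 44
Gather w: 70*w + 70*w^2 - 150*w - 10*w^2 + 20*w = 60*w^2 - 60*w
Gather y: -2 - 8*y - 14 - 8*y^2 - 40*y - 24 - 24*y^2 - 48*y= -32*y^2 - 96*y - 40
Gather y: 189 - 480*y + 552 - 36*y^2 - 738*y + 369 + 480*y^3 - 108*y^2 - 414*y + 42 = 480*y^3 - 144*y^2 - 1632*y + 1152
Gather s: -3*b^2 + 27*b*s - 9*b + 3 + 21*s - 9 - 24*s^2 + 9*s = -3*b^2 - 9*b - 24*s^2 + s*(27*b + 30) - 6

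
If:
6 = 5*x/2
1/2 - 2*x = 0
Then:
No Solution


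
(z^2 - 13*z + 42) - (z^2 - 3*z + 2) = 40 - 10*z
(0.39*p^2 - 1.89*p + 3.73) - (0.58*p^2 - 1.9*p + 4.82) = -0.19*p^2 + 0.01*p - 1.09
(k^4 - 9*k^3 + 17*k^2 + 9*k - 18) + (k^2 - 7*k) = k^4 - 9*k^3 + 18*k^2 + 2*k - 18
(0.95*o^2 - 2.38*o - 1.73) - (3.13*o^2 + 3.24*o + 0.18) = -2.18*o^2 - 5.62*o - 1.91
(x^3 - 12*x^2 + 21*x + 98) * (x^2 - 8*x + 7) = x^5 - 20*x^4 + 124*x^3 - 154*x^2 - 637*x + 686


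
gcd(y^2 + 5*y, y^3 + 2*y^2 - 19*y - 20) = y + 5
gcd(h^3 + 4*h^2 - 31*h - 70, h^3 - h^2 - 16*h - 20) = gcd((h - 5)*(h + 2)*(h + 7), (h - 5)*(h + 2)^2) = h^2 - 3*h - 10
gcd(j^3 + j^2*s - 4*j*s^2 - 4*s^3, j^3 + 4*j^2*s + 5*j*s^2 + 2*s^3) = j^2 + 3*j*s + 2*s^2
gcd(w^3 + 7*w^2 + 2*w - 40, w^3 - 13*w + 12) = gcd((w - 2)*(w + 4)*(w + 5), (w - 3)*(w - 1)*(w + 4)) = w + 4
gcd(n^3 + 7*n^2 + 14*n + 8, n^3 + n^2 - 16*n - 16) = n^2 + 5*n + 4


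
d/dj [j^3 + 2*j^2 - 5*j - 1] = 3*j^2 + 4*j - 5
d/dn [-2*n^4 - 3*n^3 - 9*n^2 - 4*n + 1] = -8*n^3 - 9*n^2 - 18*n - 4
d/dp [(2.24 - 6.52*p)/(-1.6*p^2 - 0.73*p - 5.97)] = (-10.432*p^2 + 7.168*p + 40.5596)/(2.56*p^4 + 2.336*p^3 + 19.6369*p^2 + 8.7162*p + 35.6409)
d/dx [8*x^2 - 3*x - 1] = 16*x - 3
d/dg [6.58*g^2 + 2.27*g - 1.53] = 13.16*g + 2.27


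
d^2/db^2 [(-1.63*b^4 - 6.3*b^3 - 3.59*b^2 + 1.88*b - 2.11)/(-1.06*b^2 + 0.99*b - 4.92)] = (3.662936*b^6 - 10.263132*b^5 + 60.590034*b^4 - 177.082768*b^3 + 191.250312*b^2 + 960.543972*b + 137.615622)/(1.191016*b^6 - 3.337092*b^5 + 19.701054*b^4 - 31.948587*b^3 + 91.442628*b^2 - 71.893008*b + 119.095488)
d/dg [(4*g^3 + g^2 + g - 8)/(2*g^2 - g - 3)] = (8*g^4 - 8*g^3 - 39*g^2 + 26*g - 11)/(4*g^4 - 4*g^3 - 11*g^2 + 6*g + 9)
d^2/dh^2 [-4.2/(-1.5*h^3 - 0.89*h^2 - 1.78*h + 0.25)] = (-(37.8*h + 7.476)*(1.5*h^3 + 0.89*h^2 + 1.78*h - 0.25) + 4.2*(4.5*h^2 + 1.78*h + 1.78)*(9.0*h^2 + 3.56*h + 3.56))/(1.5*h^3 + 0.89*h^2 + 1.78*h - 0.25)^3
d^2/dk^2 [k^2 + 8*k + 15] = 2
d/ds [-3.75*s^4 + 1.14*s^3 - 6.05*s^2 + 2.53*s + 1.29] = -15.0*s^3 + 3.42*s^2 - 12.1*s + 2.53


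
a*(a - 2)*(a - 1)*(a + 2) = a^4 - a^3 - 4*a^2 + 4*a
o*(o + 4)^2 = o^3 + 8*o^2 + 16*o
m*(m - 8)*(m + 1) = m^3 - 7*m^2 - 8*m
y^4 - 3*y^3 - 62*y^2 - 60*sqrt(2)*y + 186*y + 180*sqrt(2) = (y - 3)*(y - 6*sqrt(2))*(y + sqrt(2))*(y + 5*sqrt(2))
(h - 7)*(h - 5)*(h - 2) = h^3 - 14*h^2 + 59*h - 70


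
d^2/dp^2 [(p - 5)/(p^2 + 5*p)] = 2*(-3*p^2*(p + 5) + (p - 5)*(2*p + 5)^2)/(p^3*(p + 5)^3)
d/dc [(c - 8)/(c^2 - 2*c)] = (-c^2 + 16*c - 16)/(c^2*(c^2 - 4*c + 4))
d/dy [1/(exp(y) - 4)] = -exp(y)/(exp(y) - 4)^2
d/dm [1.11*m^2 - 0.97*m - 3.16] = 2.22*m - 0.97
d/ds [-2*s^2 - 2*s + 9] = -4*s - 2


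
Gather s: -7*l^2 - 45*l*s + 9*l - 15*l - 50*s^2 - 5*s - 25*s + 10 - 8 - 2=-7*l^2 - 6*l - 50*s^2 + s*(-45*l - 30)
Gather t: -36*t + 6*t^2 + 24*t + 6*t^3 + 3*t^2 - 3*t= 6*t^3 + 9*t^2 - 15*t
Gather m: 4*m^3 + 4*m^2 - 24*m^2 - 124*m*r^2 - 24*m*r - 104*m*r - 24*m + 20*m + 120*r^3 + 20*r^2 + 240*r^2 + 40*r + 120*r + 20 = 4*m^3 - 20*m^2 + m*(-124*r^2 - 128*r - 4) + 120*r^3 + 260*r^2 + 160*r + 20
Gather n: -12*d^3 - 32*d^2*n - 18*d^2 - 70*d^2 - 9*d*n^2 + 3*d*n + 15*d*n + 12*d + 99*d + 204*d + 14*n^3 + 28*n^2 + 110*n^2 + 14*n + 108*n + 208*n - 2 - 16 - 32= -12*d^3 - 88*d^2 + 315*d + 14*n^3 + n^2*(138 - 9*d) + n*(-32*d^2 + 18*d + 330) - 50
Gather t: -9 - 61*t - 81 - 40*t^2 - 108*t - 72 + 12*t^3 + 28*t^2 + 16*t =12*t^3 - 12*t^2 - 153*t - 162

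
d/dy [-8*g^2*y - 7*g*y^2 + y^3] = -8*g^2 - 14*g*y + 3*y^2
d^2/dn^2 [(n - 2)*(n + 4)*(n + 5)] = 6*n + 14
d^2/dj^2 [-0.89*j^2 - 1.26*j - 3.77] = -1.78000000000000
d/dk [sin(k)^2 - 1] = sin(2*k)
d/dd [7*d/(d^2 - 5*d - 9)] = 7*(-d^2 - 9)/(d^4 - 10*d^3 + 7*d^2 + 90*d + 81)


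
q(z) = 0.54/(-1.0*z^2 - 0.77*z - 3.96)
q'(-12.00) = -0.00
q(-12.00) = -0.00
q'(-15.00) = -0.00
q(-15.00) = -0.00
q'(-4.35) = -0.01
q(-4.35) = -0.03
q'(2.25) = 0.02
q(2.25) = -0.05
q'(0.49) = 0.05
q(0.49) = -0.12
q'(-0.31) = 0.01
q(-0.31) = -0.14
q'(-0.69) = -0.02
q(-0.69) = -0.14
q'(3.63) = 0.01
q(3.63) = -0.03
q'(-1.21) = -0.04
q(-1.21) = -0.12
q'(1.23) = 0.04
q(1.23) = -0.08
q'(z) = 0.54*(2.0*z + 0.77)/(-1.0*z^2 - 0.77*z - 3.96)^2 = (1.08*z + 0.4158)/(1.0*z^2 + 0.77*z + 3.96)^2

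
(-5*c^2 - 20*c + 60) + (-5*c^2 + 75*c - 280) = -10*c^2 + 55*c - 220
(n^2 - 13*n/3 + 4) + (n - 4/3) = n^2 - 10*n/3 + 8/3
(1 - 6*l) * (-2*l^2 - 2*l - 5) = 12*l^3 + 10*l^2 + 28*l - 5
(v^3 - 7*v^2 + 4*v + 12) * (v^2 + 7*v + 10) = v^5 - 35*v^3 - 30*v^2 + 124*v + 120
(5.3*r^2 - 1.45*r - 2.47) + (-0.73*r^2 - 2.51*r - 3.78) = 4.57*r^2 - 3.96*r - 6.25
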